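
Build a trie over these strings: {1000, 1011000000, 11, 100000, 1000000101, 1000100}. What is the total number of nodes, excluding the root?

Count nodes per top-level branch (shared prefixes stored once):
  '1'-branch (1000, 100000, 1000000101, 1000100, 1011000000, 11): 22 nodes
Sum: 22

22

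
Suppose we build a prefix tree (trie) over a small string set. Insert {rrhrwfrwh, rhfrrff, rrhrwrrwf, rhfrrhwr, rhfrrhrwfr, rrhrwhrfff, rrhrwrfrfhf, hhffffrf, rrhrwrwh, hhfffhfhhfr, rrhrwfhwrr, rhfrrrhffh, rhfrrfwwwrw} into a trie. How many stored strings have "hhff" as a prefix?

2

Walk to "hhff"; the words in its subtree are exactly those with that prefix.
Words under "hhff": hhffffrf, hhfffhfhhfr
Count: 2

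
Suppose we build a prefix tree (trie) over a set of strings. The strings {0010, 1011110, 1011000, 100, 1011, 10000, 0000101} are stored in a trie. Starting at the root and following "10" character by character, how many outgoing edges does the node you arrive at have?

Walk "10" from the root, arriving at one node.
Characters that immediately follow "10" among the stored strings: {0, 1}.
That node has 2 child edges.

2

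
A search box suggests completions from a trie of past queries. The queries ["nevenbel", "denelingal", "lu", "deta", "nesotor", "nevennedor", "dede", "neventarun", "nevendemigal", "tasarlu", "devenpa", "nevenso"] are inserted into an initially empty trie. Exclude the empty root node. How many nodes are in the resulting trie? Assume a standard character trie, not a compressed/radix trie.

60

Count nodes per top-level branch (shared prefixes stored once):
  'd'-branch (dede, denelingal, deta, devenpa): 19 nodes
  'l'-branch (lu): 2 nodes
  'n'-branch (nesotor, nevenbel, nevendemigal, nevennedor, nevenso, neventarun): 32 nodes
  't'-branch (tasarlu): 7 nodes
Sum: 60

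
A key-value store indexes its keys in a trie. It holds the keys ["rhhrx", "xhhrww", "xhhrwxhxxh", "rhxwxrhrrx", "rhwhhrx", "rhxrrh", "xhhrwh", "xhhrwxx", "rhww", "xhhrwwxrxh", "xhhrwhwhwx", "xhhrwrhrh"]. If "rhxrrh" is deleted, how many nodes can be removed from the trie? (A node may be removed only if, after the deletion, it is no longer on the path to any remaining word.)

A node on "rhxrrh"'s path can go only if nothing else ends at it or branches off below it.
The suffix "rrh" (3 nodes) is used only by "rhxrrh"; the node for "rhx" still has the child "w", so pruning stops there.
Nodes removed: 3

3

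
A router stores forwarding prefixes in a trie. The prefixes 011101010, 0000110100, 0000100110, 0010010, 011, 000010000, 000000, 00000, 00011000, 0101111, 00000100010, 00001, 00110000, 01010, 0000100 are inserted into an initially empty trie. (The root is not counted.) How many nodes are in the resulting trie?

54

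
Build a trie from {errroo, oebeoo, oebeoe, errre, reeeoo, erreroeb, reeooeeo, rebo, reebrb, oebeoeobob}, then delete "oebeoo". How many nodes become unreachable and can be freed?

A node on "oebeoo"'s path can go only if nothing else ends at it or branches off below it.
The suffix "o" (1 node) is used only by "oebeoo"; the node for "oebeo" still has the child "e", so pruning stops there.
Nodes removed: 1

1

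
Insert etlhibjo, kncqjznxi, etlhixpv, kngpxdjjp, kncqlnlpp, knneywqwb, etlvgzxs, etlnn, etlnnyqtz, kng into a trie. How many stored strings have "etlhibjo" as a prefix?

1

Walk to "etlhibjo"; the words in its subtree are exactly those with that prefix.
Words under "etlhibjo": etlhibjo
Count: 1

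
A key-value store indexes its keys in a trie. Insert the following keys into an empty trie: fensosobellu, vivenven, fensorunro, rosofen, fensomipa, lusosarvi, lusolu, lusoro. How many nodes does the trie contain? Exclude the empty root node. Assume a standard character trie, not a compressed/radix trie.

49

Trace insertions, counting only characters that open a new branch:
  "fensosobellu" → 12 new (f, e, n, s, o, s, o, b, e, l, l, u)
  "vivenven" → 8 new (v, i, v, e, n, v, e, n)
  "fensorunro" → prefix "fenso" already present; 5 new (r, u, n, r, o)
  "rosofen" → 7 new (r, o, s, o, f, e, n)
  "fensomipa" → prefix "fenso" already present; 4 new (m, i, p, a)
  "lusosarvi" → 9 new (l, u, s, o, s, a, r, v, i)
  "lusolu" → prefix "luso" already present; 2 new (l, u)
  "lusoro" → prefix "luso" already present; 2 new (r, o)
Total nodes = 12 + 8 + 5 + 7 + 4 + 9 + 2 + 2 = 49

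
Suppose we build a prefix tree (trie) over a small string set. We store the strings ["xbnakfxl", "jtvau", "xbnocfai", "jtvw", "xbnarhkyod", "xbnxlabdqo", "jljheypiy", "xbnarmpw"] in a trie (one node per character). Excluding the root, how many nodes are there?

Trace insertions, counting only characters that open a new branch:
  "xbnakfxl" → 8 new (x, b, n, a, k, f, x, l)
  "jtvau" → 5 new (j, t, v, a, u)
  "xbnocfai" → prefix "xbn" already present; 5 new (o, c, f, a, i)
  "jtvw" → prefix "jtv" already present; 1 new (w)
  "xbnarhkyod" → prefix "xbna" already present; 6 new (r, h, k, y, o, d)
  "xbnxlabdqo" → prefix "xbn" already present; 7 new (x, l, a, b, d, q, o)
  "jljheypiy" → prefix "j" already present; 8 new (l, j, h, e, y, p, i, y)
  "xbnarmpw" → prefix "xbnar" already present; 3 new (m, p, w)
Total nodes = 8 + 5 + 5 + 1 + 6 + 7 + 8 + 3 = 43

43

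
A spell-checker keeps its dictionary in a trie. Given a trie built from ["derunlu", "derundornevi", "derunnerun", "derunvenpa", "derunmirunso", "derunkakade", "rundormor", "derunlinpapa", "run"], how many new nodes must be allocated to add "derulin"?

3

The longest prefix of "derulin" already in the trie is "deru" (length 4).
Each of the 3 remaining characters creates one node.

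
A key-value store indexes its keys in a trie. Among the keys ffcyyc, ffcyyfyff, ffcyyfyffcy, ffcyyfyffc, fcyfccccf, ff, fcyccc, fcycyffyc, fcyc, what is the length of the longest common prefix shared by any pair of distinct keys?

10

The deepest shared node is where two words last agree before diverging.
"ffcyyfyffc" and "ffcyyfyffcy" agree on "ffcyyfyffc" (10 characters) before diverging; nothing deeper is shared.
Longest shared-prefix length: 10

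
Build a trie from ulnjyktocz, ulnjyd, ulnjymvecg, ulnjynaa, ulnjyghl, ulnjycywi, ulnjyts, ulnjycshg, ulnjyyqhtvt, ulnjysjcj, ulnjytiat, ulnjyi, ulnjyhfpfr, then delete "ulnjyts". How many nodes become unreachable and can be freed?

1

After clearing the end-marker at "ulnjyts", prune upward until reaching a node still needed by another word.
The suffix "s" (1 node) is used only by "ulnjyts"; the node for "ulnjyt" still has the child "i", so pruning stops there.
Nodes removed: 1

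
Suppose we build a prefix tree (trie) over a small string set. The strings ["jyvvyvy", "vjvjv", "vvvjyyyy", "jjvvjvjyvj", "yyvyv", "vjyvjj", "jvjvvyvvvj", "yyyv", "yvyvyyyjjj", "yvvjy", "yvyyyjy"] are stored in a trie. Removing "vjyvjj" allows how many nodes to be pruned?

A node on "vjyvjj"'s path can go only if nothing else ends at it or branches off below it.
The suffix "yvjj" (4 nodes) is used only by "vjyvjj"; the node for "vj" still has the child "v", so pruning stops there.
Nodes removed: 4

4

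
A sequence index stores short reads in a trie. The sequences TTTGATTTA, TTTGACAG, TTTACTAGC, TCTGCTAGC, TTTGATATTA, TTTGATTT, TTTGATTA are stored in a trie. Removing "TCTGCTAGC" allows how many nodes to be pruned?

8

A node on "TCTGCTAGC"'s path can go only if nothing else ends at it or branches off below it.
The suffix "CTGCTAGC" (8 nodes) is used only by "TCTGCTAGC"; the node for "T" still has the child "T", so pruning stops there.
Nodes removed: 8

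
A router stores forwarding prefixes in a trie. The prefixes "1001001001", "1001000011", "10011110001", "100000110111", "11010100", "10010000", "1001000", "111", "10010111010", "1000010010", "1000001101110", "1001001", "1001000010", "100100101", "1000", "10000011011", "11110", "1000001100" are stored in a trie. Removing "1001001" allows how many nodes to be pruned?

A node on "1001001"'s path can go only if nothing else ends at it or branches off below it.
Every node on "1001001" is still needed (e.g. by "1001001001"), so nothing is freed.
Nodes removed: 0

0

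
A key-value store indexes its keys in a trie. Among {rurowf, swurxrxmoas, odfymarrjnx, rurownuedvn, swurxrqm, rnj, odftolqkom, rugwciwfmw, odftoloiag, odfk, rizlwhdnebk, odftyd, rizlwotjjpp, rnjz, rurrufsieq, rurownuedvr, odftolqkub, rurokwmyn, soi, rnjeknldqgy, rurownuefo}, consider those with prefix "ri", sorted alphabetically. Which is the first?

DFS of the "ri" subtree visits, in order: "rizlwhdnebk", "rizlwotjjpp"
The 1st is rizlwhdnebk.

rizlwhdnebk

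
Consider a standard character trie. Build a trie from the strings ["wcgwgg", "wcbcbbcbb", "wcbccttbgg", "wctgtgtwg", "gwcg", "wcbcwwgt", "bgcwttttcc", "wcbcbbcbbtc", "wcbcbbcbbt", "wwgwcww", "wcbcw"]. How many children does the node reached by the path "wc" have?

3

Walk "wc" from the root, arriving at one node.
Characters that immediately follow "wc" among the stored strings: {b, g, t}.
That node has 3 child edges.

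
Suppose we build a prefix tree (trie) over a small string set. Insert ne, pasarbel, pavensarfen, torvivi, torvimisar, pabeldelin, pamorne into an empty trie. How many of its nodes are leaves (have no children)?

Leaves are exactly the stored words that no other stored word extends.
Those words: "ne", "pabeldelin", "pamorne", "pasarbel", "pavensarfen", "torvimisar", "torvivi"
Leaf count: 7

7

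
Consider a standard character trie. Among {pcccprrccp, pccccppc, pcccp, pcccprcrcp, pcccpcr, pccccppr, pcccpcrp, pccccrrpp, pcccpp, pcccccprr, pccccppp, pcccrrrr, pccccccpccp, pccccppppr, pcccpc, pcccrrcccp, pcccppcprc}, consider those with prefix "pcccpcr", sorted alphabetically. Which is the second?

pcccpcrp

Words with prefix "pcccpcr", in lexicographic order: "pcccpcr", "pcccpcrp"
The 2nd is pcccpcrp.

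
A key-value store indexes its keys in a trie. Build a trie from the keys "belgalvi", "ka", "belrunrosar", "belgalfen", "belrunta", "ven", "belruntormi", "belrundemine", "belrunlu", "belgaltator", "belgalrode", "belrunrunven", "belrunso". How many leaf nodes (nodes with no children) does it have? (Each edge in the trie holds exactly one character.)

13

A leaf is a node with no children — equivalently, the end of a word that is not a proper prefix of any other stored word.
Those words: "belgalfen", "belgalrode", "belgaltator", "belgalvi", "belrundemine", "belrunlu", "belrunrosar", "belrunrunven", "belrunso", "belrunta", "belruntormi", "ka", "ven"
Leaf count: 13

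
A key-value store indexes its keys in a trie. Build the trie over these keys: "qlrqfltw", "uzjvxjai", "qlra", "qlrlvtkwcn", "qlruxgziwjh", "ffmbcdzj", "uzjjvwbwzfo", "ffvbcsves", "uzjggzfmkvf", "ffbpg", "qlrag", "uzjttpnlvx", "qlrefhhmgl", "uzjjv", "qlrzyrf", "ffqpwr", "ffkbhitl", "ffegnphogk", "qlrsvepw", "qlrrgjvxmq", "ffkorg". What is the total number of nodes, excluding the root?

118

Trace insertions, counting only characters that open a new branch:
  "qlrqfltw" → 8 new (q, l, r, q, f, l, t, w)
  "uzjvxjai" → 8 new (u, z, j, v, x, j, a, i)
  "qlra" → prefix "qlr" already present; 1 new (a)
  "qlrlvtkwcn" → prefix "qlr" already present; 7 new (l, v, t, k, w, c, n)
  "qlruxgziwjh" → prefix "qlr" already present; 8 new (u, x, g, z, i, w, j, h)
  "ffmbcdzj" → 8 new (f, f, m, b, c, d, z, j)
  "uzjjvwbwzfo" → prefix "uzj" already present; 8 new (j, v, w, b, w, z, f, o)
  "ffvbcsves" → prefix "ff" already present; 7 new (v, b, c, s, v, e, s)
  "uzjggzfmkvf" → prefix "uzj" already present; 8 new (g, g, z, f, m, k, v, f)
  "ffbpg" → prefix "ff" already present; 3 new (b, p, g)
  "qlrag" → prefix "qlra" already present; 1 new (g)
  "uzjttpnlvx" → prefix "uzj" already present; 7 new (t, t, p, n, l, v, x)
  "qlrefhhmgl" → prefix "qlr" already present; 7 new (e, f, h, h, m, g, l)
  "uzjjv" → prefix "uzjjv" already present; 0 new (none)
  "qlrzyrf" → prefix "qlr" already present; 4 new (z, y, r, f)
  "ffqpwr" → prefix "ff" already present; 4 new (q, p, w, r)
  "ffkbhitl" → prefix "ff" already present; 6 new (k, b, h, i, t, l)
  "ffegnphogk" → prefix "ff" already present; 8 new (e, g, n, p, h, o, g, k)
  "qlrsvepw" → prefix "qlr" already present; 5 new (s, v, e, p, w)
  "qlrrgjvxmq" → prefix "qlr" already present; 7 new (r, g, j, v, x, m, q)
  "ffkorg" → prefix "ffk" already present; 3 new (o, r, g)
Total nodes = 8 + 8 + 1 + 7 + 8 + 8 + 8 + 7 + 8 + 3 + 1 + 7 + 7 + 0 + 4 + 4 + 6 + 8 + 5 + 7 + 3 = 118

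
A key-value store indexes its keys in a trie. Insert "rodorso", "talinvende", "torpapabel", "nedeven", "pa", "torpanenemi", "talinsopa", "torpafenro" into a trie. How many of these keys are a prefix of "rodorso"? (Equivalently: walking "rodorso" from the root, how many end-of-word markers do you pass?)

Walk "rodorso" from the root; an end-of-word marker is hit whenever a stored word is a prefix of "rodorso".
Prefixes of the query that are stored words: "rodorso"
Count: 1

1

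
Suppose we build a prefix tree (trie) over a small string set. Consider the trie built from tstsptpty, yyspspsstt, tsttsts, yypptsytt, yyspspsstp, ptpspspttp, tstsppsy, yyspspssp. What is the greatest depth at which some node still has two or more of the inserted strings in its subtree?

9

Look for the deepest trie node that still has at least two words in its subtree.
e.g. "yyspspsstp" and "yyspspsstt" share the prefix "yyspspsst" of length 9; no pair shares a longer one.
Longest shared-prefix length: 9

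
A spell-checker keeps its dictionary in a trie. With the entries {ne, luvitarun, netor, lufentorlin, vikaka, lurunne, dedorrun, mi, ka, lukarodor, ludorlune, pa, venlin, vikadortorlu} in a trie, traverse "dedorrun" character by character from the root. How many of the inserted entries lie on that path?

1

Check each prefix of "dedorrun" against the stored set — each match is an end-marker on the path.
Prefixes of the query that are stored words: "dedorrun"
Count: 1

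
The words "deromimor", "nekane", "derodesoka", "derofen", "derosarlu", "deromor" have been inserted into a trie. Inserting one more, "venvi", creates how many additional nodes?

Nothing in the trie begins with "v"; the whole of "venvi" is new.
5 − 0 = 5 new nodes.

5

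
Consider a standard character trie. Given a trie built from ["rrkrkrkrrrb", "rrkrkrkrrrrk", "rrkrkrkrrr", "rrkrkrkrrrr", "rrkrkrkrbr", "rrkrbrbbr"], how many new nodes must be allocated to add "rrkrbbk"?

Walking "rrkrbbk" from the root, the first 5 characters ("rrkrb") follow existing edges; "b" is the first miss.
So 7 − 5 = 2 new nodes.

2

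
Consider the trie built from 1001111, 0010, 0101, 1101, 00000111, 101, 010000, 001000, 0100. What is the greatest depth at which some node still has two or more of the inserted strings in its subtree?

4

Look for the deepest trie node that still has at least two words in its subtree.
"0010" and "001000" agree on "0010" (4 characters) before diverging; nothing deeper is shared.
Longest shared-prefix length: 4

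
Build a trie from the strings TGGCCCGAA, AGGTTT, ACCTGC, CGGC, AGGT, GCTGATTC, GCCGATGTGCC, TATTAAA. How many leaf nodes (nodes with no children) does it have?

7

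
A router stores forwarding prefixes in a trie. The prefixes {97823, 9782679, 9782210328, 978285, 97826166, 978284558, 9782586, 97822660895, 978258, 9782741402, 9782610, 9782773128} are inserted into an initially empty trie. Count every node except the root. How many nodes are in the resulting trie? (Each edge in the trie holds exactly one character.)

Insert word by word; a character creates a node only if that edge doesn't already exist:
  "97823" → 5 new (9, 7, 8, 2, 3)
  "9782679" → prefix "9782" already present; 3 new (6, 7, 9)
  "9782210328" → prefix "9782" already present; 6 new (2, 1, 0, 3, 2, 8)
  "978285" → prefix "9782" already present; 2 new (8, 5)
  "97826166" → prefix "97826" already present; 3 new (1, 6, 6)
  "978284558" → prefix "97828" already present; 4 new (4, 5, 5, 8)
  "9782586" → prefix "9782" already present; 3 new (5, 8, 6)
  "97822660895" → prefix "97822" already present; 6 new (6, 6, 0, 8, 9, 5)
  "978258" → prefix "978258" already present; 0 new (none)
  "9782741402" → prefix "9782" already present; 6 new (7, 4, 1, 4, 0, 2)
  "9782610" → prefix "978261" already present; 1 new (0)
  "9782773128" → prefix "97827" already present; 5 new (7, 3, 1, 2, 8)
Total nodes = 5 + 3 + 6 + 2 + 3 + 4 + 3 + 6 + 0 + 6 + 1 + 5 = 44

44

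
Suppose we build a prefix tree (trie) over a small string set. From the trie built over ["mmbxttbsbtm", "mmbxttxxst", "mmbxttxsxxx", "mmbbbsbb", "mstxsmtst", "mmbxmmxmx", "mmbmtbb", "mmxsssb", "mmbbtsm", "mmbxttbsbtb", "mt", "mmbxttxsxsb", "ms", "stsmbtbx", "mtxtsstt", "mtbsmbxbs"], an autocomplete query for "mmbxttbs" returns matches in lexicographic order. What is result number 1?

DFS of the "mmbxttbs" subtree visits, in order: "mmbxttbsbtb", "mmbxttbsbtm"
The 1st is mmbxttbsbtb.

mmbxttbsbtb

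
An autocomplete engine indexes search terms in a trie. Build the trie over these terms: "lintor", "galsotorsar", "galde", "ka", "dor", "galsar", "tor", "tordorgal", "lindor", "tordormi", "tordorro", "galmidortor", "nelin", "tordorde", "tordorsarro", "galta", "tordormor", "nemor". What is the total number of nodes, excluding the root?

For each word, the new-node count is its length minus the longest prefix already in the trie:
  "lintor" → 6 new (l, i, n, t, o, r)
  "galsotorsar" → 11 new (g, a, l, s, o, t, o, r, s, a, r)
  "galde" → prefix "gal" already present; 2 new (d, e)
  "ka" → 2 new (k, a)
  "dor" → 3 new (d, o, r)
  "galsar" → prefix "gals" already present; 2 new (a, r)
  "tor" → 3 new (t, o, r)
  "tordorgal" → prefix "tor" already present; 6 new (d, o, r, g, a, l)
  "lindor" → prefix "lin" already present; 3 new (d, o, r)
  "tordormi" → prefix "tordor" already present; 2 new (m, i)
  "tordorro" → prefix "tordor" already present; 2 new (r, o)
  "galmidortor" → prefix "gal" already present; 8 new (m, i, d, o, r, t, o, r)
  "nelin" → 5 new (n, e, l, i, n)
  "tordorde" → prefix "tordor" already present; 2 new (d, e)
  "tordorsarro" → prefix "tordor" already present; 5 new (s, a, r, r, o)
  "galta" → prefix "gal" already present; 2 new (t, a)
  "tordormor" → prefix "tordorm" already present; 2 new (o, r)
  "nemor" → prefix "ne" already present; 3 new (m, o, r)
Total nodes = 6 + 11 + 2 + 2 + 3 + 2 + 3 + 6 + 3 + 2 + 2 + 8 + 5 + 2 + 5 + 2 + 2 + 3 = 69

69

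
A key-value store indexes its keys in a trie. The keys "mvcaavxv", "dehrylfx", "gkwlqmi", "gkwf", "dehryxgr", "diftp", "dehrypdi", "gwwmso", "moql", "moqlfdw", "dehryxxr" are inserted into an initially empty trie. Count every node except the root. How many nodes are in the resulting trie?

Trace insertions, counting only characters that open a new branch:
  "mvcaavxv" → 8 new (m, v, c, a, a, v, x, v)
  "dehrylfx" → 8 new (d, e, h, r, y, l, f, x)
  "gkwlqmi" → 7 new (g, k, w, l, q, m, i)
  "gkwf" → prefix "gkw" already present; 1 new (f)
  "dehryxgr" → prefix "dehry" already present; 3 new (x, g, r)
  "diftp" → prefix "d" already present; 4 new (i, f, t, p)
  "dehrypdi" → prefix "dehry" already present; 3 new (p, d, i)
  "gwwmso" → prefix "g" already present; 5 new (w, w, m, s, o)
  "moql" → prefix "m" already present; 3 new (o, q, l)
  "moqlfdw" → prefix "moql" already present; 3 new (f, d, w)
  "dehryxxr" → prefix "dehryx" already present; 2 new (x, r)
Total nodes = 8 + 8 + 7 + 1 + 3 + 4 + 3 + 5 + 3 + 3 + 2 = 47

47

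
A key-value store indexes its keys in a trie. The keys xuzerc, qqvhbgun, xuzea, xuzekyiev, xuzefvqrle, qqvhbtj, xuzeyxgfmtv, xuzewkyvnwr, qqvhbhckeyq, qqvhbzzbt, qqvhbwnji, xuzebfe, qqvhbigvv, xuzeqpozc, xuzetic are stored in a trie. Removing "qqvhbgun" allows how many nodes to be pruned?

After clearing the end-marker at "qqvhbgun", prune upward until reaching a node still needed by another word.
The suffix "gun" (3 nodes) is used only by "qqvhbgun"; the node for "qqvhb" still has the child "t", so pruning stops there.
Nodes removed: 3

3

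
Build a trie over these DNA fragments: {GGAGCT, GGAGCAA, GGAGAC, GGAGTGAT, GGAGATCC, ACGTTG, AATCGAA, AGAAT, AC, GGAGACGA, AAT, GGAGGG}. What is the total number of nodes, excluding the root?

37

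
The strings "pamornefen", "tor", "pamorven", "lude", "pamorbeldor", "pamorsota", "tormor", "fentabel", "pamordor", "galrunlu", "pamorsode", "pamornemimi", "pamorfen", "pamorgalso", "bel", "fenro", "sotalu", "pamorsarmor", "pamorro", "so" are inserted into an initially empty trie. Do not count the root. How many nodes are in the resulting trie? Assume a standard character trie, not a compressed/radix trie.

Count nodes per top-level branch (shared prefixes stored once):
  'b'-branch (bel): 3 nodes
  'f'-branch (fenro, fentabel): 10 nodes
  'g'-branch (galrunlu): 8 nodes
  'l'-branch (lude): 4 nodes
  'p'-branch (pamorbeldor, pamordor, pamorfen, pamorgalso, pamornefen, pamornemimi, pamorro, pamorsarmor, pamorsode, pamorsota, pamorven): 47 nodes
  's'-branch (so, sotalu): 6 nodes
  't'-branch (tor, tormor): 6 nodes
Sum: 84

84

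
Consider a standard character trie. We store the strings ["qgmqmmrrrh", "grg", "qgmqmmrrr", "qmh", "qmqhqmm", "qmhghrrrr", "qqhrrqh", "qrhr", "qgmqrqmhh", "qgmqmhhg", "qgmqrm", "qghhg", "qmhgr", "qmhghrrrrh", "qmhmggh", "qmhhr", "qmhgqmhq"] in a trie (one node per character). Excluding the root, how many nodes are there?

59

Insert word by word; a character creates a node only if that edge doesn't already exist:
  "qgmqmmrrrh" → 10 new (q, g, m, q, m, m, r, r, r, h)
  "grg" → 3 new (g, r, g)
  "qgmqmmrrr" → prefix "qgmqmmrrr" already present; 0 new (none)
  "qmh" → prefix "q" already present; 2 new (m, h)
  "qmqhqmm" → prefix "qm" already present; 5 new (q, h, q, m, m)
  "qmhghrrrr" → prefix "qmh" already present; 6 new (g, h, r, r, r, r)
  "qqhrrqh" → prefix "q" already present; 6 new (q, h, r, r, q, h)
  "qrhr" → prefix "q" already present; 3 new (r, h, r)
  "qgmqrqmhh" → prefix "qgmq" already present; 5 new (r, q, m, h, h)
  "qgmqmhhg" → prefix "qgmqm" already present; 3 new (h, h, g)
  "qgmqrm" → prefix "qgmqr" already present; 1 new (m)
  "qghhg" → prefix "qg" already present; 3 new (h, h, g)
  "qmhgr" → prefix "qmhg" already present; 1 new (r)
  "qmhghrrrrh" → prefix "qmhghrrrr" already present; 1 new (h)
  "qmhmggh" → prefix "qmh" already present; 4 new (m, g, g, h)
  "qmhhr" → prefix "qmh" already present; 2 new (h, r)
  "qmhgqmhq" → prefix "qmhg" already present; 4 new (q, m, h, q)
Total nodes = 10 + 3 + 0 + 2 + 5 + 6 + 6 + 3 + 5 + 3 + 1 + 3 + 1 + 1 + 4 + 2 + 4 = 59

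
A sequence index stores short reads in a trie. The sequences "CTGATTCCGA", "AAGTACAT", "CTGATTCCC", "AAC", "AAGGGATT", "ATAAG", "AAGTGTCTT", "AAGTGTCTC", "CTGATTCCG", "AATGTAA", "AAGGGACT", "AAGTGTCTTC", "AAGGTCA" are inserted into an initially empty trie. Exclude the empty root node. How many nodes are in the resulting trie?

46

Count nodes per top-level branch (shared prefixes stored once):
  'A'-branch (AAC, AAGGGACT, AAGGGATT, AAGGTCA, AAGTACAT, AAGTGTCTC, AAGTGTCTT, AAGTGTCTTC, AATGTAA, ATAAG): 35 nodes
  'C'-branch (CTGATTCCC, CTGATTCCG, CTGATTCCGA): 11 nodes
Sum: 46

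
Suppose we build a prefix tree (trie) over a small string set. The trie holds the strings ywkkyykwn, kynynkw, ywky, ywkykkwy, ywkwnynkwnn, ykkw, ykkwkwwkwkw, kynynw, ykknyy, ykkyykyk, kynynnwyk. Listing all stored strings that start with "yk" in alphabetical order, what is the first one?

ykknyy

DFS of the "yk" subtree visits, in order: "ykknyy", "ykkw", "ykkwkwwkwkw", "ykkyykyk"
Position 1: ykknyy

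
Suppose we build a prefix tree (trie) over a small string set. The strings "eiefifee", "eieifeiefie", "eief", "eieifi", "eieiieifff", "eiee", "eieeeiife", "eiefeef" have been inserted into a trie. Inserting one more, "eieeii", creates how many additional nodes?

2

"eiee" is already a path in the trie; the remaining "ii" must be added.
Each of the 2 remaining characters creates one node.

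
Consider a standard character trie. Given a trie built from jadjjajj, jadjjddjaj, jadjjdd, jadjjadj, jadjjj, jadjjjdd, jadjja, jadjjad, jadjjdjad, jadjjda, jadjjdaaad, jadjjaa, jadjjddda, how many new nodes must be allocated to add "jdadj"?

4

"j" is already a path in the trie; the remaining "dadj" must be added.
So 5 − 1 = 4 new nodes.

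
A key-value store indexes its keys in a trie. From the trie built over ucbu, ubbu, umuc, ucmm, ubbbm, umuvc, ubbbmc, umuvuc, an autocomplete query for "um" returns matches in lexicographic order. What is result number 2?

umuvc

Filter for "um…" and sort: "umuc", "umuvc", "umuvuc"
The 2nd is umuvc.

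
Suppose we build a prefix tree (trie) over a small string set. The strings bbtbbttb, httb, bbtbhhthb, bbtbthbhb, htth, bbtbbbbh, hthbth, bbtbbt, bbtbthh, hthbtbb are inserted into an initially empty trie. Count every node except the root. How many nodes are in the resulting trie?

Trie structure (* marks end of a word):
(root)
├─ b
│  └─ b
│     └─ t
│        └─ b
│           ├─ b
│           │  ├─ b
│           │  │  └─ b
│           │  │     └─ h *
│           │  └─ t *
│           │     └─ t
│           │        └─ b *
│           ├─ h
│           │  └─ h
│           │     └─ t
│           │        └─ h
│           │           └─ b *
│           └─ t
│              └─ h
│                 ├─ b
│                 │  └─ h
│                 │     └─ b *
│                 └─ h *
└─ h
   └─ t
      ├─ h
      │  └─ b
      │     └─ t
      │        ├─ b
      │        │  └─ b *
      │        └─ h *
      └─ t
         ├─ b *
         └─ h *
Counting every labelled node above: 33.

33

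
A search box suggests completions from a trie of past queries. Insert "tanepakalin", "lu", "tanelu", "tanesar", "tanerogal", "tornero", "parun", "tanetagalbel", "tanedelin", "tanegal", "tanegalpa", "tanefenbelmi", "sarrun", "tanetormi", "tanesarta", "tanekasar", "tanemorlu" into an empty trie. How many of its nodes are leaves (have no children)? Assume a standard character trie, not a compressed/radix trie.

A leaf is a node with no children — equivalently, the end of a word that is not a proper prefix of any other stored word.
Those words: "lu", "parun", "sarrun", "tanedelin", "tanefenbelmi", "tanegalpa", "tanekasar", "tanelu", "tanemorlu", "tanepakalin", "tanerogal", "tanesarta", "tanetagalbel", "tanetormi", "tornero"
Leaf count: 15

15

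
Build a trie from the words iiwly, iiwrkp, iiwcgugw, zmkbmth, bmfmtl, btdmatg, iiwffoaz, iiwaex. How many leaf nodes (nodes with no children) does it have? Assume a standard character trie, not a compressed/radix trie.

A leaf is a node with no children — equivalently, the end of a word that is not a proper prefix of any other stored word.
Those words: "bmfmtl", "btdmatg", "iiwaex", "iiwcgugw", "iiwffoaz", "iiwly", "iiwrkp", "zmkbmth"
Leaf count: 8

8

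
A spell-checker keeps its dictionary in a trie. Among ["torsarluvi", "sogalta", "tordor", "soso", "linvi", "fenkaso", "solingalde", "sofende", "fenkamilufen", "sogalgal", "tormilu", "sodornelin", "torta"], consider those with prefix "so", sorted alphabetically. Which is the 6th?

DFS of the "so" subtree visits, in order: "sodornelin", "sofende", "sogalgal", "sogalta", "solingalde", "soso"
The 6th is soso.

soso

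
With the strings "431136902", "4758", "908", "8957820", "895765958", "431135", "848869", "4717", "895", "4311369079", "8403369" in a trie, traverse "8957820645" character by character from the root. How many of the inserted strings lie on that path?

2

Check each prefix of "8957820645" against the stored set — each match is an end-marker on the path.
Prefixes of the query that are stored words: "895", "8957820"
Count: 2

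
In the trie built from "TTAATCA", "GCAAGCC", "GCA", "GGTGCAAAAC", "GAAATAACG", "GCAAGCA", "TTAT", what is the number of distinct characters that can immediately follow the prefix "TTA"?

2

The children of the "TTA" node are the distinct next characters among strings starting with "TTA".
Characters that immediately follow "TTA" among the stored strings: {A, T}.
That node has 2 child edges.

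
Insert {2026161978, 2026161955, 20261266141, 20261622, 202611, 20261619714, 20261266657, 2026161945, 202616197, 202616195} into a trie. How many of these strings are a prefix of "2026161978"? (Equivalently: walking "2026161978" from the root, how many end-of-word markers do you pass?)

2

Check each prefix of "2026161978" against the stored set — each match is an end-marker on the path.
Prefixes of the query that are stored words: "202616197", "2026161978"
Count: 2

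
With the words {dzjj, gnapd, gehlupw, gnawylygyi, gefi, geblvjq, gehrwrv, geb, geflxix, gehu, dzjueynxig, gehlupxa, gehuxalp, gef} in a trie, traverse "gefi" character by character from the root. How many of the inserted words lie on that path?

2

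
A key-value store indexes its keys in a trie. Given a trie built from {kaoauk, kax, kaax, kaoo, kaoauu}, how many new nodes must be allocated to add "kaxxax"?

3

The longest prefix of "kaxxax" already in the trie is "kax" (length 3).
Each of the 3 remaining characters creates one node.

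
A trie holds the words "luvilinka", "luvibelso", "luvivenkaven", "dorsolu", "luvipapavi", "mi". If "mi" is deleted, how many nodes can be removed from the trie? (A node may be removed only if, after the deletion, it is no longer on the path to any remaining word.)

After clearing the end-marker at "mi", prune upward until reaching a node still needed by another word.
No other word shares any prefix with "mi", so all 2 of its nodes go.
Nodes removed: 2

2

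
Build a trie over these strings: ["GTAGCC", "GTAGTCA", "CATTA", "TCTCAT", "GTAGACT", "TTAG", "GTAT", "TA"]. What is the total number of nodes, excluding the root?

For each word, the new-node count is its length minus the longest prefix already in the trie:
  "GTAGCC" → 6 new (G, T, A, G, C, C)
  "GTAGTCA" → prefix "GTAG" already present; 3 new (T, C, A)
  "CATTA" → 5 new (C, A, T, T, A)
  "TCTCAT" → 6 new (T, C, T, C, A, T)
  "GTAGACT" → prefix "GTAG" already present; 3 new (A, C, T)
  "TTAG" → prefix "T" already present; 3 new (T, A, G)
  "GTAT" → prefix "GTA" already present; 1 new (T)
  "TA" → prefix "T" already present; 1 new (A)
Total nodes = 6 + 3 + 5 + 6 + 3 + 3 + 1 + 1 = 28

28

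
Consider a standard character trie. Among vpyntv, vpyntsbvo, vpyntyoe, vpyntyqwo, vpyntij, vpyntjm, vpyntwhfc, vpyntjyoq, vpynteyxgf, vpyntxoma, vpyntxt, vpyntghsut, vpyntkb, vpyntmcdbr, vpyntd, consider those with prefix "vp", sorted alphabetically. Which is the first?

Words with prefix "vp", in lexicographic order: "vpyntd", "vpynteyxgf", "vpyntghsut", "vpyntij", "vpyntjm", "vpyntjyoq", "vpyntkb", "vpyntmcdbr", "vpyntsbvo", "vpyntv", "vpyntwhfc", "vpyntxoma", "vpyntxt", "vpyntyoe", "vpyntyqwo"
Position 1: vpyntd

vpyntd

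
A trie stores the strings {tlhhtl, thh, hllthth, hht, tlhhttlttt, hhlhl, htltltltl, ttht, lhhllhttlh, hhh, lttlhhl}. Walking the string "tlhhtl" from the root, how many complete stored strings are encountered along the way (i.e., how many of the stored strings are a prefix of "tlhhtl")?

Check each prefix of "tlhhtl" against the stored set — each match is an end-marker on the path.
Prefixes of the query that are stored words: "tlhhtl"
Count: 1

1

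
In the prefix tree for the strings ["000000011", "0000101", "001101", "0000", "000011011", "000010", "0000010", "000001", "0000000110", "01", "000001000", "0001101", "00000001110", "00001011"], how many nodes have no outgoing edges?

8

A leaf is a node with no children — equivalently, the end of a word that is not a proper prefix of any other stored word.
Those words: "0000000110", "00000001110", "000001000", "00001011", "000011011", "0001101", "001101", "01"
Leaf count: 8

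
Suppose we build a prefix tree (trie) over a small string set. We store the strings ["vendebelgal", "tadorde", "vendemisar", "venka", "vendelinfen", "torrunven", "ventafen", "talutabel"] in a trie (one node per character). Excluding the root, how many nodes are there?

51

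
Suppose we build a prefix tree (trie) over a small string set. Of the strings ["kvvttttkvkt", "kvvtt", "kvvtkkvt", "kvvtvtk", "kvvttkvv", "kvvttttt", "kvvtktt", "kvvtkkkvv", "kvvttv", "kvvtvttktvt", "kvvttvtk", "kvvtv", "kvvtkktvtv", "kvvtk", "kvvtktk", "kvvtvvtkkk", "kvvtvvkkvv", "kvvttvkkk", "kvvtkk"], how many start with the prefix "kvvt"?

Traverse to the node for "kvvt", then collect every word in that subtree.
Matches: "kvvtk", "kvvtkk", "kvvtkkkvv", "kvvtkktvtv", "kvvtkkvt", "kvvtktk", "kvvtktt", "kvvtt", "kvvttkvv", "kvvttttkvkt", "kvvttttt", "kvvttv", "kvvttvkkk", "kvvttvtk", "kvvtv", "kvvtvtk", "kvvtvttktvt", "kvvtvvkkvv", "kvvtvvtkkk"
Count: 19

19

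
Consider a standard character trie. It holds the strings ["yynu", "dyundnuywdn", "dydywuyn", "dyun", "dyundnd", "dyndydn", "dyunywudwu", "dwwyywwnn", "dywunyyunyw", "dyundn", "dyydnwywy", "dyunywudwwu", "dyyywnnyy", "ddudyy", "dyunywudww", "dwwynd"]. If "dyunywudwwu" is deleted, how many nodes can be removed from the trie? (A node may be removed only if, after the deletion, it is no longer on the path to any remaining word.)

1

Walk "dyunywudwwu" from the leaf back toward the root, removing each node that no remaining word uses.
The suffix "u" (1 node) is used only by "dyunywudwwu"; "dyunywudww" is itself a stored word, so pruning stops there.
Nodes removed: 1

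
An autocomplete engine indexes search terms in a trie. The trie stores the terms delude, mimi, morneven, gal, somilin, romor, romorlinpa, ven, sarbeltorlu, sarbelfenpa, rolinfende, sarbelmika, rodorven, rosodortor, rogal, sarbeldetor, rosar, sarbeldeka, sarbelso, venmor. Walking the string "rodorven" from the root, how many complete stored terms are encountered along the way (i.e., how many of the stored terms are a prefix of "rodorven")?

1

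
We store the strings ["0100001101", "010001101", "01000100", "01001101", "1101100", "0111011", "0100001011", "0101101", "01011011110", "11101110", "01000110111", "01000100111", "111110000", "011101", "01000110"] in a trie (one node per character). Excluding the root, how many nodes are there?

60

Count nodes per top-level branch (shared prefixes stored once):
  '0'-branch (0100001011, 0100001101, 01000100, 01000100111, 01000110, 010001101, 01000110111, 01001101, 0101101, 01011011110, 011101, 0111011): 41 nodes
  '1'-branch (1101100, 11101110, 111110000): 19 nodes
Sum: 60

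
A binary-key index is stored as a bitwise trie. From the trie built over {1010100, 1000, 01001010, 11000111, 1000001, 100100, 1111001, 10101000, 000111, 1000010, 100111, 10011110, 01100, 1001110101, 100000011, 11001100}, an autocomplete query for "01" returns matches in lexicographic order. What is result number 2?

01100

Filter for "01…" and sort: "01001010", "01100"
The 2nd is 01100.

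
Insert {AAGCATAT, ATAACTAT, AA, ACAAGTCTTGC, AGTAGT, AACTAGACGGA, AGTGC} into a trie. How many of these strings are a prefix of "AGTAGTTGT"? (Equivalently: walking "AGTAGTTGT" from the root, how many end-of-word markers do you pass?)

1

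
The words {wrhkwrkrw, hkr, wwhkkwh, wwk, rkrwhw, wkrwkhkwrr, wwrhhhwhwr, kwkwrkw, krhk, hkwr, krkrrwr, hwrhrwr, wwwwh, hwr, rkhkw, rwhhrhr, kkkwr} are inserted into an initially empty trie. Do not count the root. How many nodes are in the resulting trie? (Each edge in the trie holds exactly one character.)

81

Count nodes per top-level branch (shared prefixes stored once):
  'h'-branch (hkr, hkwr, hwr, hwrhrwr): 11 nodes
  'k'-branch (kkkwr, krhk, krkrrwr, kwkwrkw): 19 nodes
  'r'-branch (rkhkw, rkrwhw, rwhhrhr): 15 nodes
  'w'-branch (wkrwkhkwrr, wrhkwrkrw, wwhkkwh, wwk, wwrhhhwhwr, wwwwh): 36 nodes
Sum: 81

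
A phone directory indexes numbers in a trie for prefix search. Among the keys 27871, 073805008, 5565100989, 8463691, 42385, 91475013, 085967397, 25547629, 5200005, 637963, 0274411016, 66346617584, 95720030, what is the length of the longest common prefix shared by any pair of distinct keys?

1

The deepest shared node is where two words last agree before diverging.
"0274411016" and "073805008" agree on "0" (1 characters) before diverging; nothing deeper is shared.
Longest shared-prefix length: 1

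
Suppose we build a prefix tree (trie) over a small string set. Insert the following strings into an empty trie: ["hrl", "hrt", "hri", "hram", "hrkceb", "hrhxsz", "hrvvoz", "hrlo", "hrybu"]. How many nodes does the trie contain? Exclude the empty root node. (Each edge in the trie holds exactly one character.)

Insert word by word; a character creates a node only if that edge doesn't already exist:
  "hrl" → 3 new (h, r, l)
  "hrt" → prefix "hr" already present; 1 new (t)
  "hri" → prefix "hr" already present; 1 new (i)
  "hram" → prefix "hr" already present; 2 new (a, m)
  "hrkceb" → prefix "hr" already present; 4 new (k, c, e, b)
  "hrhxsz" → prefix "hr" already present; 4 new (h, x, s, z)
  "hrvvoz" → prefix "hr" already present; 4 new (v, v, o, z)
  "hrlo" → prefix "hrl" already present; 1 new (o)
  "hrybu" → prefix "hr" already present; 3 new (y, b, u)
Total nodes = 3 + 1 + 1 + 2 + 4 + 4 + 4 + 1 + 3 = 23

23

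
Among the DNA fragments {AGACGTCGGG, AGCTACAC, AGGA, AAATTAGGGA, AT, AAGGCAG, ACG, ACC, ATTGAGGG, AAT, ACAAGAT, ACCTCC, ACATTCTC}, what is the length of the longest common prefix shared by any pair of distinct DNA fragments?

The deepest shared node is where two words last agree before diverging.
"ACAAGAT" and "ACATTCTC" agree on "ACA" (3 characters) before diverging; nothing deeper is shared.
Longest shared-prefix length: 3

3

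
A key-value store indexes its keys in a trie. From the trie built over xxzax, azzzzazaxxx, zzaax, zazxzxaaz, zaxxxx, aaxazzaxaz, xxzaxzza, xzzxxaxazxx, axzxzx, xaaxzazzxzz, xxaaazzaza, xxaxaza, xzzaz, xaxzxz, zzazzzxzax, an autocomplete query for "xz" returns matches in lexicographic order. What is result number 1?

xzzaz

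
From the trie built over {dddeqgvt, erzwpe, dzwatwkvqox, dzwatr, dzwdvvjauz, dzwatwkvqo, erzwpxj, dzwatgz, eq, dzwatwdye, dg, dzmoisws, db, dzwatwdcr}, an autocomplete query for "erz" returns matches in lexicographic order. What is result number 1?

erzwpe

DFS of the "erz" subtree visits, in order: "erzwpe", "erzwpxj"
The 1st is erzwpe.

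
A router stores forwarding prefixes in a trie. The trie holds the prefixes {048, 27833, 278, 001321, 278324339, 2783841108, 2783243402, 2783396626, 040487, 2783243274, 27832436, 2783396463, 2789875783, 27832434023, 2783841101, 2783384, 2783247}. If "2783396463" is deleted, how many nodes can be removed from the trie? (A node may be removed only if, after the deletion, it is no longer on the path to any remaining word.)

After clearing the end-marker at "2783396463", prune upward until reaching a node still needed by another word.
The suffix "463" (3 nodes) is used only by "2783396463"; the node for "2783396" still has the child "6", so pruning stops there.
Nodes removed: 3

3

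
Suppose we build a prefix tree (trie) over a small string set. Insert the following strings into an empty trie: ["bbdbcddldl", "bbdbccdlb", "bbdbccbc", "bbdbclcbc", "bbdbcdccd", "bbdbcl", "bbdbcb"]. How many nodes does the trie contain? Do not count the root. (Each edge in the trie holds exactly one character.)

Trie structure (* marks end of a word):
(root)
└─ b
   └─ b
      └─ d
         └─ b
            └─ c
               ├─ b *
               ├─ c
               │  ├─ b
               │  │  └─ c *
               │  └─ d
               │     └─ l
               │        └─ b *
               ├─ d
               │  ├─ c
               │  │  └─ c
               │  │     └─ d *
               │  └─ d
               │     └─ l
               │        └─ d
               │           └─ l *
               └─ l *
                  └─ c
                     └─ b
                        └─ c *
Counting every labelled node above: 24.

24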